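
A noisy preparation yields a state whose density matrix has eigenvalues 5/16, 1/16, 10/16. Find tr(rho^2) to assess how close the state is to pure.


tr(rho^2) = sum of eigenvalues squared
= (5/16)^2 + (1/16)^2 + (10/16)^2
= (25 + 1 + 100) / 256
= 126/256
= 0.4922

0.4922


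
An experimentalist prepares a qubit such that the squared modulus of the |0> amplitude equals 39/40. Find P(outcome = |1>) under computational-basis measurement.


|alpha|^2 = 39/40 = 0.9750
|beta|^2 = 1 - 39/40 = 1/40 = 0.0250
P(|1>) = |beta|^2 = 0.0250

0.0250


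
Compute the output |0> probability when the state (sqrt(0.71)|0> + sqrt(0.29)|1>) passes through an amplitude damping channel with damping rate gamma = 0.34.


For amplitude damping with parameter gamma on state sqrt(a)|0> + sqrt(b)|1>:
alpha^2 = 0.71, beta^2 = 0.29
P(|0>) = alpha^2 + gamma * beta^2
= 0.71 + 0.34 * 0.29
= 0.71 + 0.0986
= 0.8086

0.8086


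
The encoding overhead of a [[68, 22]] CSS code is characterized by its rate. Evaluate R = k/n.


Code rate R = k/n
= 22/68
= 0.3235

0.3235


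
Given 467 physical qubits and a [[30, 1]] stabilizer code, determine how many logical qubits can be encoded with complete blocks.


Each code block uses 30 physical qubits for 1 logical qubit(s).
Number of complete blocks = floor(467 / 30) = 15
Logical qubits = 15 * 1
= 15

15


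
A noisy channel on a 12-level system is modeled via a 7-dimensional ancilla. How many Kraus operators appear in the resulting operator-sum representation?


Tracing out the environment in an orthonormal basis {|i>_E} gives Kraus operators K_i = <i|_E U |0>_E.
Number of Kraus operators = dim(H_env) = d_env
= 7

7


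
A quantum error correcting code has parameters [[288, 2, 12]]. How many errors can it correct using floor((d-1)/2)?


Code parameters: [[288, 2, 12]], distance d = 12.
Number of correctable errors = floor((d-1)/2)
= floor((12 - 1)/2)
= floor(11/2)
= 5

5


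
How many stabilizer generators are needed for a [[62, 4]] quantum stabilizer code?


For an [[n,k]] stabilizer code:
Number of stabilizer generators = n - k
= 62 - 4
= 58

58


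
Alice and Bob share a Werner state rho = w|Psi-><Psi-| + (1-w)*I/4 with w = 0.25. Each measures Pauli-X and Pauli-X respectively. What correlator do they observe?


|Psi-> = (|01> - |10>)/sqrt(2)
For the pure Bell state, <X_A X_B> = -1 (Bell-state Pauli correlator).
The maximally-mixed part I/4 has tr(I/4 * P tensor P) = 0 for any traceless Pauli P.
So <X_A X_B>_rho = w * (-1) + (1 - w) * 0
= 0.25 * (-1)
= -0.2500

-0.2500


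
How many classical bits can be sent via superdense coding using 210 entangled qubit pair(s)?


Superdense coding allows 2 classical bits per shared entangled pair.
210 pair(s) -> 2 * 210 = 420 classical bits

420


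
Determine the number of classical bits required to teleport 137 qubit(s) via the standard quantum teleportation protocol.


Quantum teleportation requires 2 classical bits per qubit teleported.
137 qubit(s) -> 2 * 137 = 274 classical bits

274


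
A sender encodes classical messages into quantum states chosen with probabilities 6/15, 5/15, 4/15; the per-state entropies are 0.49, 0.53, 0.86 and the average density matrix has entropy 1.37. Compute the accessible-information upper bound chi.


chi = S(rho) - sum_i p_i * S(rho_i)
Weighted entropy = 6/15 * 0.49 + 5/15 * 0.53 + 4/15 * 0.86
= 0.6020
chi = 1.37 - 0.6020
= 0.7680

0.7680


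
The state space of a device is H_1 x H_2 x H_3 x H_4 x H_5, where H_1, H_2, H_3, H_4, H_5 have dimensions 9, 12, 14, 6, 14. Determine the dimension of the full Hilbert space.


dim(H_1 x H_2 x H_3 x H_4 x H_5) = 9 * 12 * 14 * 6 * 14
= 108 * 14 * 6 * 14
= 1512 * 6 * 14
= 9072 * 14
= 127008

127008


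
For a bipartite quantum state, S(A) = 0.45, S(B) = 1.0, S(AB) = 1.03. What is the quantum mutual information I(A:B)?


I(A:B) = S(A) + S(B) - S(AB)
= 0.45 + 1.0 - 1.03
= 0.4200

0.4200


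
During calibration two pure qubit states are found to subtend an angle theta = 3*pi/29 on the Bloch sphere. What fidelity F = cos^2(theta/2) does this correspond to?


For states separated by angle theta on Bloch sphere:
F = cos^2(theta/2)
theta = 3*pi/29 = 0.3250
theta/2 = 0.1625
cos(theta/2) = 0.9868
F = 0.9738

0.9738


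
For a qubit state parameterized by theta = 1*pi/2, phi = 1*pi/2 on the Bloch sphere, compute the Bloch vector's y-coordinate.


theta = 1.5708, phi = 1.5708
r_y = sin(theta)*sin(phi) = 1.0000 * 1.0000
r_y = 1.0000

1.0000


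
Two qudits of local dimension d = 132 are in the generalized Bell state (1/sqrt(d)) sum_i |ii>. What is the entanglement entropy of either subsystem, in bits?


For a maximally entangled state in d x d:
S = log2(d) = log2(132)
= 7.0444

7.0444


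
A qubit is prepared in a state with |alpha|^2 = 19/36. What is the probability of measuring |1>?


|alpha|^2 = 19/36 = 0.5278
|beta|^2 = 1 - 19/36 = 17/36 = 0.4722
P(|1>) = |beta|^2 = 0.4722

0.4722


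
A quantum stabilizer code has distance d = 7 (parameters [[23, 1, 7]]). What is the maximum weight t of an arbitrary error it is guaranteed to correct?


Code parameters: [[23, 1, 7]], distance d = 7.
Number of correctable errors = floor((d-1)/2)
= floor((7 - 1)/2)
= floor(6/2)
= 3

3


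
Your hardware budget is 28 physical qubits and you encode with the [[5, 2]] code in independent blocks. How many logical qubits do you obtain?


Each code block uses 5 physical qubits for 2 logical qubit(s).
Number of complete blocks = floor(28 / 5) = 5
Logical qubits = 5 * 2
= 10

10


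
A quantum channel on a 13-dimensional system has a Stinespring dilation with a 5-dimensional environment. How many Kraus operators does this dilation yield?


Tracing out the environment in an orthonormal basis {|i>_E} gives Kraus operators K_i = <i|_E U |0>_E.
Number of Kraus operators = dim(H_env) = d_env
= 5

5


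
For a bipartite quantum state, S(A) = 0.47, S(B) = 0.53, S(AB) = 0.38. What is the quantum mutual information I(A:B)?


I(A:B) = S(A) + S(B) - S(AB)
= 0.47 + 0.53 - 0.38
= 0.6200

0.6200


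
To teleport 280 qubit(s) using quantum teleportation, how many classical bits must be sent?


Quantum teleportation requires 2 classical bits per qubit teleported.
280 qubit(s) -> 2 * 280 = 560 classical bits

560


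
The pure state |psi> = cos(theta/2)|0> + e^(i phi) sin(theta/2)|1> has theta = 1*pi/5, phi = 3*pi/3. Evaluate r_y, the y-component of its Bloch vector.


theta = 0.6283, phi = 3.1416
r_y = sin(theta)*sin(phi) = 0.5878 * 0.0000
r_y = 0.0000

0.0000


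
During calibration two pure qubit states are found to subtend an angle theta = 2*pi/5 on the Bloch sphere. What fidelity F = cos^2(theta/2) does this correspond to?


For states separated by angle theta on Bloch sphere:
F = cos^2(theta/2)
theta = 2*pi/5 = 1.2566
theta/2 = 0.6283
cos(theta/2) = 0.8090
F = 0.6545

0.6545


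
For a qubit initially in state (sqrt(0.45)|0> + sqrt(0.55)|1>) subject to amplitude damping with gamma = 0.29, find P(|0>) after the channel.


For amplitude damping with parameter gamma on state sqrt(a)|0> + sqrt(b)|1>:
alpha^2 = 0.45, beta^2 = 0.55
P(|0>) = alpha^2 + gamma * beta^2
= 0.45 + 0.29 * 0.55
= 0.45 + 0.1595
= 0.6095

0.6095


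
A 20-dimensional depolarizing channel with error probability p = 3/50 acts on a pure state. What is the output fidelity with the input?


F = (1-p) + p/d
= (1 - 0.0600) + 0.0600/20
= 0.9400 + 0.0030
= 0.9430

0.9430


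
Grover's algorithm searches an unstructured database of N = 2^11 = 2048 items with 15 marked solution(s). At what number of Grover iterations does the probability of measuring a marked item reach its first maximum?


After j Grover iterations the success probability is P(j) = sin^2((2j+1)*theta), where sin(theta) = sqrt(k/N).
N = 2^11 = 2048, k = 15
sin(theta) = sqrt(k/N) = 0.08558164961
theta = arcsin(sqrt(k/N)) = 0.08568646523 rad
P(j) reaches its first maximum when (2j+1)*theta is as close as possible to pi/2, i.e. j = round(pi/(4*theta) - 1/2).
pi/(4*theta) - 1/2 = 8.6660
(For comparison, the common estimate pi/4 * sqrt(N/k) = 9.1772; the exact maximiser is used here.)
Optimal iterations = 9

9


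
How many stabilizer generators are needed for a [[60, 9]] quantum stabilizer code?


For an [[n,k]] stabilizer code:
Number of stabilizer generators = n - k
= 60 - 9
= 51

51


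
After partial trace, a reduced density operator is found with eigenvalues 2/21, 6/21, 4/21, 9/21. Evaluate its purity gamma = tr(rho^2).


tr(rho^2) = sum of eigenvalues squared
= (2/21)^2 + (6/21)^2 + (4/21)^2 + (9/21)^2
= (4 + 36 + 16 + 81) / 441
= 137/441
= 0.3107

0.3107


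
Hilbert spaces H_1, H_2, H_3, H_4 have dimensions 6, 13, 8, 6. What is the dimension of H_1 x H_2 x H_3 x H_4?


dim(H_1 x H_2 x H_3 x H_4) = 6 * 13 * 8 * 6
= 78 * 8 * 6
= 624 * 6
= 3744

3744


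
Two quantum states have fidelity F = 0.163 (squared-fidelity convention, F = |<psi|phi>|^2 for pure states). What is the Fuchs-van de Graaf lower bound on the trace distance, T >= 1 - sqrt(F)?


Fuchs-van de Graaf (squared-fidelity convention): 1 - sqrt(F) <= T <= sqrt(1 - F).
Lower bound: T >= 1 - sqrt(F)
sqrt(F) = sqrt(0.163) = 0.4037
T >= 1 - 0.4037
T >= 0.5963

0.5963


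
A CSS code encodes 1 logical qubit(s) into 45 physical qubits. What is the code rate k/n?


Code rate R = k/n
= 1/45
= 0.0222

0.0222


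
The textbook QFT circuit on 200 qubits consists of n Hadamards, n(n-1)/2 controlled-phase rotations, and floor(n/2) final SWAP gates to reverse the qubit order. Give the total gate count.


Hadamard gates: 200
Controlled rotations: n*(n-1)/2 = 200*199/2 = 19900
SWAP gates: floor(n/2) = floor(200/2) = 100
Total = 200 + 19900 + 100
= 20200

20200


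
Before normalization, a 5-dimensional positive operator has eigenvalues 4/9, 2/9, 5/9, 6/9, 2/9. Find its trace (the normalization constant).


tr(M) = sum of eigenvalues
= 4/9 + 2/9 + 5/9 + 6/9 + 2/9
= 19/9
= 2.1111

2.1111


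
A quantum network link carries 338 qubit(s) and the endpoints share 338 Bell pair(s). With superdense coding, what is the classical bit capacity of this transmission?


Superdense coding allows 2 classical bits per shared entangled pair.
338 pair(s) -> 2 * 338 = 676 classical bits

676


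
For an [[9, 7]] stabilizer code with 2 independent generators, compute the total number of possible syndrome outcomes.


Each stabilizer generator gives a binary (+1 or -1) measurement outcome.
With 2 independent generators:
Total syndromes = 2^2
= 4

4


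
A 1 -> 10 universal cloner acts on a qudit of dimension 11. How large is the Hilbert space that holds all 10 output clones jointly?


Output space = H^(tensor 10) where dim(H) = 11
dim = 11^10
= 121 (after 2 factors)
= 1331 (after 3 factors)
= 14641 (after 4 factors)
= 161051 (after 5 factors)
= 1771561 (after 6 factors)
= 19487171 (after 7 factors)
= 214358881 (after 8 factors)
= 2357947691 (after 9 factors)
= 25937424601 (after 10 factors)
= 25937424601

25937424601


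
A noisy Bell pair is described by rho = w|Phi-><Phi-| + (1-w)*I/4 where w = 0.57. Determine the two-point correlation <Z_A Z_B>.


|Phi-> = (|00> - |11>)/sqrt(2)
For the pure Bell state, <Z_A Z_B> = +1 (Bell-state Pauli correlator).
The maximally-mixed part I/4 has tr(I/4 * P tensor P) = 0 for any traceless Pauli P.
So <Z_A Z_B>_rho = w * (+1) + (1 - w) * 0
= 0.57 * (+1)
= 0.5700

0.5700


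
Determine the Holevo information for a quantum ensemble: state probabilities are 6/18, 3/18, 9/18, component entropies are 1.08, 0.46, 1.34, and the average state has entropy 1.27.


chi = S(rho) - sum_i p_i * S(rho_i)
Weighted entropy = 6/18 * 1.08 + 3/18 * 0.46 + 9/18 * 1.34
= 1.1067
chi = 1.27 - 1.1067
= 0.1633

0.1633


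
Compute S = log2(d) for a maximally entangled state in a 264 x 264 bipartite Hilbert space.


For a maximally entangled state in d x d:
S = log2(d) = log2(264)
= 8.0444

8.0444


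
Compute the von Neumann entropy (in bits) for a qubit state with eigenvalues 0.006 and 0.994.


S = -p*log2(p) - (1-p)*log2(1-p)
p = 0.0060, 1-p = 0.9940
= -0.0060 * log2(0.0060) - 0.9940 * log2(0.9940)
= -(-0.0443) - (-0.0086)
= 0.0529

0.0529


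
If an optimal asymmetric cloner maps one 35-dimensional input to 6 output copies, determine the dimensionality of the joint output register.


Output space = H^(tensor 6) where dim(H) = 35
dim = 35^6
= 1225 (after 2 factors)
= 42875 (after 3 factors)
= 1500625 (after 4 factors)
= 52521875 (after 5 factors)
= 1838265625 (after 6 factors)
= 1838265625

1838265625


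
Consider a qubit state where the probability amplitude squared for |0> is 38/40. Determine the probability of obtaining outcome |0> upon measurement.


|alpha|^2 = 38/40 = 0.9500
|beta|^2 = 1 - 38/40 = 2/40 = 0.0500
P(|0>) = |alpha|^2 = 0.9500

0.9500


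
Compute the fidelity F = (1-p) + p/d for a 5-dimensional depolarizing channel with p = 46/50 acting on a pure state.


F = (1-p) + p/d
= (1 - 0.9200) + 0.9200/5
= 0.0800 + 0.1840
= 0.2640

0.2640


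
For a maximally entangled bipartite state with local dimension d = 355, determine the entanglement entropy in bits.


For a maximally entangled state in d x d:
S = log2(d) = log2(355)
= 8.4717

8.4717


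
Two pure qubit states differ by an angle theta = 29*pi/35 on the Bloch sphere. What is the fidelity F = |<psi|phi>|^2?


For states separated by angle theta on Bloch sphere:
F = cos^2(theta/2)
theta = 29*pi/35 = 2.6030
theta/2 = 1.3015
cos(theta/2) = 0.2660
F = 0.0708

0.0708


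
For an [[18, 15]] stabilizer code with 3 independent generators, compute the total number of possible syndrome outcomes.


Each stabilizer generator gives a binary (+1 or -1) measurement outcome.
With 3 independent generators:
Total syndromes = 2^3
= 8

8


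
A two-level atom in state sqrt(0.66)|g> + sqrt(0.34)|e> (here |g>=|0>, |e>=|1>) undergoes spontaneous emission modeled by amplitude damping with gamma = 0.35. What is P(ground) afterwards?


For amplitude damping with parameter gamma on state sqrt(a)|0> + sqrt(b)|1>:
alpha^2 = 0.66, beta^2 = 0.34
P(|0>) = alpha^2 + gamma * beta^2
= 0.66 + 0.35 * 0.34
= 0.66 + 0.1190
= 0.7790

0.7790


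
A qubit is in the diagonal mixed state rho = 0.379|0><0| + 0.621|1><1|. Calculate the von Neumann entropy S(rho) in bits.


S = -p*log2(p) - (1-p)*log2(1-p)
p = 0.3790, 1-p = 0.6210
= -0.3790 * log2(0.3790) - 0.6210 * log2(0.6210)
= -(-0.5305) - (-0.4268)
= 0.9573

0.9573


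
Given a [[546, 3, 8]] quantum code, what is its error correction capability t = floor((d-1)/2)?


Code parameters: [[546, 3, 8]], distance d = 8.
Number of correctable errors = floor((d-1)/2)
= floor((8 - 1)/2)
= floor(7/2)
= 3

3


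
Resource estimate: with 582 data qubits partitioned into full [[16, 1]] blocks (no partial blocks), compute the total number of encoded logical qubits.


Each code block uses 16 physical qubits for 1 logical qubit(s).
Number of complete blocks = floor(582 / 16) = 36
Logical qubits = 36 * 1
= 36

36


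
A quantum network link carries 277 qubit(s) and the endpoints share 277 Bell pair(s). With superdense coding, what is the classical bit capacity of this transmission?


Superdense coding allows 2 classical bits per shared entangled pair.
277 pair(s) -> 2 * 277 = 554 classical bits

554


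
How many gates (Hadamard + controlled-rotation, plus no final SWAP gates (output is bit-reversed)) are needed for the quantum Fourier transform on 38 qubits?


Hadamard gates: 38
Controlled rotations: n*(n-1)/2 = 38*37/2 = 703
SWAP gates: 0 (omitted)
Total = 38 + 703
= 741

741


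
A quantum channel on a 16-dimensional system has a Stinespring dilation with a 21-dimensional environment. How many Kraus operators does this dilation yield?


Tracing out the environment in an orthonormal basis {|i>_E} gives Kraus operators K_i = <i|_E U |0>_E.
Number of Kraus operators = dim(H_env) = d_env
= 21

21


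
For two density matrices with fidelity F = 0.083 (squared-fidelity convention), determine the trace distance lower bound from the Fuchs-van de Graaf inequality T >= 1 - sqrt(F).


Fuchs-van de Graaf (squared-fidelity convention): 1 - sqrt(F) <= T <= sqrt(1 - F).
Lower bound: T >= 1 - sqrt(F)
sqrt(F) = sqrt(0.083) = 0.2881
T >= 1 - 0.2881
T >= 0.7119

0.7119


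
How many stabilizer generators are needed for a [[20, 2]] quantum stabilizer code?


For an [[n,k]] stabilizer code:
Number of stabilizer generators = n - k
= 20 - 2
= 18

18


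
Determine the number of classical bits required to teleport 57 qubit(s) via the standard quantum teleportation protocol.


Quantum teleportation requires 2 classical bits per qubit teleported.
57 qubit(s) -> 2 * 57 = 114 classical bits

114


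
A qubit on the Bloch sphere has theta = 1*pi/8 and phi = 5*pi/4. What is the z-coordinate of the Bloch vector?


theta = 0.3927, phi = 3.9270
r_z = cos(theta) = 0.9239

0.9239


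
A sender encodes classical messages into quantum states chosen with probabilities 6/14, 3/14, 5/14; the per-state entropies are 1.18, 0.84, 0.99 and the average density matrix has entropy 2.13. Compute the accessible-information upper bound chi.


chi = S(rho) - sum_i p_i * S(rho_i)
Weighted entropy = 6/14 * 1.18 + 3/14 * 0.84 + 5/14 * 0.99
= 1.0393
chi = 2.13 - 1.0393
= 1.0907

1.0907


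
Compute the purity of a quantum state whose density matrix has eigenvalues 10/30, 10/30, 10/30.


tr(rho^2) = sum of eigenvalues squared
= (10/30)^2 + (10/30)^2 + (10/30)^2
= (100 + 100 + 100) / 900
= 300/900
= 0.3333

0.3333


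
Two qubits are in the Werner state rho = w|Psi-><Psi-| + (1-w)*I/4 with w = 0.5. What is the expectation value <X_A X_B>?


|Psi-> = (|01> - |10>)/sqrt(2)
For the pure Bell state, <X_A X_B> = -1 (Bell-state Pauli correlator).
The maximally-mixed part I/4 has tr(I/4 * P tensor P) = 0 for any traceless Pauli P.
So <X_A X_B>_rho = w * (-1) + (1 - w) * 0
= 0.5 * (-1)
= -0.5000

-0.5000


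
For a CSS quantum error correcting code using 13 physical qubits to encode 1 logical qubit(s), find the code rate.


Code rate R = k/n
= 1/13
= 0.0769

0.0769


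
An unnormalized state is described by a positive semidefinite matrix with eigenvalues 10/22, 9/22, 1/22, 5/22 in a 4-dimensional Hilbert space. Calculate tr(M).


tr(M) = sum of eigenvalues
= 10/22 + 9/22 + 1/22 + 5/22
= 25/22
= 1.1364

1.1364


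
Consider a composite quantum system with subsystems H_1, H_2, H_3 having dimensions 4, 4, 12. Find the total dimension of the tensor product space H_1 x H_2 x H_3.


dim(H_1 x H_2 x H_3) = 4 * 4 * 12
= 16 * 12
= 192

192


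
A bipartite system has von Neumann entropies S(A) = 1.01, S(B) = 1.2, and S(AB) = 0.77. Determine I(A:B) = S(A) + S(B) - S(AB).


I(A:B) = S(A) + S(B) - S(AB)
= 1.01 + 1.2 - 0.77
= 1.4400

1.4400


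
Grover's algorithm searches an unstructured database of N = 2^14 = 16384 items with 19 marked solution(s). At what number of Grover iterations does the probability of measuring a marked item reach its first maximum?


After j Grover iterations the success probability is P(j) = sin^2((2j+1)*theta), where sin(theta) = sqrt(k/N).
N = 2^14 = 16384, k = 19
sin(theta) = sqrt(k/N) = 0.034053898
theta = arcsin(sqrt(k/N)) = 0.0340604833 rad
P(j) reaches its first maximum when (2j+1)*theta is as close as possible to pi/2, i.e. j = round(pi/(4*theta) - 1/2).
pi/(4*theta) - 1/2 = 22.5589
(For comparison, the common estimate pi/4 * sqrt(N/k) = 23.0634; the exact maximiser is used here.)
Optimal iterations = 23

23


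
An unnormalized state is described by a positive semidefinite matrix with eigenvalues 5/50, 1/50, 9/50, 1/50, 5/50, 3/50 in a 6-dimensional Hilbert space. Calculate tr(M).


tr(M) = sum of eigenvalues
= 5/50 + 1/50 + 9/50 + 1/50 + 5/50 + 3/50
= 24/50
= 0.4800

0.4800


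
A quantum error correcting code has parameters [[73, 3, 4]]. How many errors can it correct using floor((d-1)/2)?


Code parameters: [[73, 3, 4]], distance d = 4.
Number of correctable errors = floor((d-1)/2)
= floor((4 - 1)/2)
= floor(3/2)
= 1

1


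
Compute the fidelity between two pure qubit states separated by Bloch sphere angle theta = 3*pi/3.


For states separated by angle theta on Bloch sphere:
F = cos^2(theta/2)
theta = 3*pi/3 = 3.1416
theta/2 = 1.5708
cos(theta/2) = 0.0000
F = 0.0000

0.0000


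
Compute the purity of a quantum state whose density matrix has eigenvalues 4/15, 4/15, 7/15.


tr(rho^2) = sum of eigenvalues squared
= (4/15)^2 + (4/15)^2 + (7/15)^2
= (16 + 16 + 49) / 225
= 81/225
= 0.3600

0.3600


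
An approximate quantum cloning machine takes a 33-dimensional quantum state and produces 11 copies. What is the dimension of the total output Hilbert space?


Output space = H^(tensor 11) where dim(H) = 33
dim = 33^11
= 1089 (after 2 factors)
= 35937 (after 3 factors)
= 1185921 (after 4 factors)
= 39135393 (after 5 factors)
= 1291467969 (after 6 factors)
= 42618442977 (after 7 factors)
= 1406408618241 (after 8 factors)
= 46411484401953 (after 9 factors)
= 1531578985264449 (after 10 factors)
= 50542106513726817 (after 11 factors)
= 50542106513726817

50542106513726817


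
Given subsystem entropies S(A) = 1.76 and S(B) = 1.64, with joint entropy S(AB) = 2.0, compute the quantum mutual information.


I(A:B) = S(A) + S(B) - S(AB)
= 1.76 + 1.64 - 2.0
= 1.4000

1.4000


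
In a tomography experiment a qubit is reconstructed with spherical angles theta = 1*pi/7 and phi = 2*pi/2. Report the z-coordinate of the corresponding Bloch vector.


theta = 0.4488, phi = 3.1416
r_z = cos(theta) = 0.9010

0.9010


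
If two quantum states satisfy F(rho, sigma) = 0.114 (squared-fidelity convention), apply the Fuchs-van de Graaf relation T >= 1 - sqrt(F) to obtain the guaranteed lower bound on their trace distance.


Fuchs-van de Graaf (squared-fidelity convention): 1 - sqrt(F) <= T <= sqrt(1 - F).
Lower bound: T >= 1 - sqrt(F)
sqrt(F) = sqrt(0.114) = 0.3376
T >= 1 - 0.3376
T >= 0.6624

0.6624


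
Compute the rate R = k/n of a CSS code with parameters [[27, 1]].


Code rate R = k/n
= 1/27
= 0.0370

0.0370


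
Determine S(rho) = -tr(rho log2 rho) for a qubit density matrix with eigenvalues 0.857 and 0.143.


S = -p*log2(p) - (1-p)*log2(1-p)
p = 0.8570, 1-p = 0.1430
= -0.8570 * log2(0.8570) - 0.1430 * log2(0.1430)
= -(-0.1908) - (-0.4012)
= 0.5920

0.5920


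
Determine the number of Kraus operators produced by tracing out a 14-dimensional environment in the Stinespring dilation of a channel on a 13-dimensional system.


Tracing out the environment in an orthonormal basis {|i>_E} gives Kraus operators K_i = <i|_E U |0>_E.
Number of Kraus operators = dim(H_env) = d_env
= 14

14


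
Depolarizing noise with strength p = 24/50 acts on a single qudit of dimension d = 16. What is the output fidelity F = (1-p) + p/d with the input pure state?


F = (1-p) + p/d
= (1 - 0.4800) + 0.4800/16
= 0.5200 + 0.0300
= 0.5500

0.5500


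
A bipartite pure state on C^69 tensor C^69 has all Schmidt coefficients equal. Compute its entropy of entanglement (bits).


For a maximally entangled state in d x d:
S = log2(d) = log2(69)
= 6.1085

6.1085


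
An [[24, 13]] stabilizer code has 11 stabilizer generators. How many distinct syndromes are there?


Each stabilizer generator gives a binary (+1 or -1) measurement outcome.
With 11 independent generators:
Total syndromes = 2^11
= 2048

2048


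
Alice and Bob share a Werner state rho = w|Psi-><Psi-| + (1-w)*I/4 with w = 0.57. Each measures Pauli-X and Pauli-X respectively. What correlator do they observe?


|Psi-> = (|01> - |10>)/sqrt(2)
For the pure Bell state, <X_A X_B> = -1 (Bell-state Pauli correlator).
The maximally-mixed part I/4 has tr(I/4 * P tensor P) = 0 for any traceless Pauli P.
So <X_A X_B>_rho = w * (-1) + (1 - w) * 0
= 0.57 * (-1)
= -0.5700

-0.5700


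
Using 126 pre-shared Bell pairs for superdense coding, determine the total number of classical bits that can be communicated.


Superdense coding allows 2 classical bits per shared entangled pair.
126 pair(s) -> 2 * 126 = 252 classical bits

252


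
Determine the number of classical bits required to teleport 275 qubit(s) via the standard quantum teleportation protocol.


Quantum teleportation requires 2 classical bits per qubit teleported.
275 qubit(s) -> 2 * 275 = 550 classical bits

550


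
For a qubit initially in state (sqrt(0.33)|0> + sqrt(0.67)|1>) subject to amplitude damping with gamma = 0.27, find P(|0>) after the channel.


For amplitude damping with parameter gamma on state sqrt(a)|0> + sqrt(b)|1>:
alpha^2 = 0.33, beta^2 = 0.67
P(|0>) = alpha^2 + gamma * beta^2
= 0.33 + 0.27 * 0.67
= 0.33 + 0.1809
= 0.5109

0.5109


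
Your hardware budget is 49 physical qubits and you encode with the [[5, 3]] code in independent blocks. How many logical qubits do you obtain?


Each code block uses 5 physical qubits for 3 logical qubit(s).
Number of complete blocks = floor(49 / 5) = 9
Logical qubits = 9 * 3
= 27

27


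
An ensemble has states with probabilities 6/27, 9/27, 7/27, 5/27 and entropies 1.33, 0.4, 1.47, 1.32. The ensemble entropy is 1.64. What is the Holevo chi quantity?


chi = S(rho) - sum_i p_i * S(rho_i)
Weighted entropy = 6/27 * 1.33 + 9/27 * 0.4 + 7/27 * 1.47 + 5/27 * 1.32
= 1.0544
chi = 1.64 - 1.0544
= 0.5856

0.5856


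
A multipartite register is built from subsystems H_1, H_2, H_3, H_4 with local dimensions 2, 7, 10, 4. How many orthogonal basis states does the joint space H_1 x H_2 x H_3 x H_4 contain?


dim(H_1 x H_2 x H_3 x H_4) = 2 * 7 * 10 * 4
= 14 * 10 * 4
= 140 * 4
= 560

560


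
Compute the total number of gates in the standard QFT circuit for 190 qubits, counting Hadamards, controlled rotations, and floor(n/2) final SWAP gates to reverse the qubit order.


Hadamard gates: 190
Controlled rotations: n*(n-1)/2 = 190*189/2 = 17955
SWAP gates: floor(n/2) = floor(190/2) = 95
Total = 190 + 17955 + 95
= 18240

18240


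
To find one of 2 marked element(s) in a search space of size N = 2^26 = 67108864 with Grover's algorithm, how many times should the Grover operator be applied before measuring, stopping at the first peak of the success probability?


After j Grover iterations the success probability is P(j) = sin^2((2j+1)*theta), where sin(theta) = sqrt(k/N).
N = 2^26 = 67108864, k = 2
sin(theta) = sqrt(k/N) = 0.0001726334915
theta = arcsin(sqrt(k/N)) = 0.0001726334924 rad
P(j) reaches its first maximum when (2j+1)*theta is as close as possible to pi/2, i.e. j = round(pi/(4*theta) - 1/2).
pi/(4*theta) - 1/2 = 4549.0121
(For comparison, the common estimate pi/4 * sqrt(N/k) = 4549.5121; the exact maximiser is used here.)
Optimal iterations = 4549

4549


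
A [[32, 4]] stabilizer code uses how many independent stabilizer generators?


For an [[n,k]] stabilizer code:
Number of stabilizer generators = n - k
= 32 - 4
= 28

28


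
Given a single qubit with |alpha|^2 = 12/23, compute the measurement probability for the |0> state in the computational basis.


|alpha|^2 = 12/23 = 0.5217
|beta|^2 = 1 - 12/23 = 11/23 = 0.4783
P(|0>) = |alpha|^2 = 0.5217

0.5217


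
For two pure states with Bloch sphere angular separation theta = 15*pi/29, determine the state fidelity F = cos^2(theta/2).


For states separated by angle theta on Bloch sphere:
F = cos^2(theta/2)
theta = 15*pi/29 = 1.6250
theta/2 = 0.8125
cos(theta/2) = 0.6877
F = 0.4729

0.4729


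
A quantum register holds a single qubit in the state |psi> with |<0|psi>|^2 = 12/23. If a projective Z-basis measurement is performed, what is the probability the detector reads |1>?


|alpha|^2 = 12/23 = 0.5217
|beta|^2 = 1 - 12/23 = 11/23 = 0.4783
P(|1>) = |beta|^2 = 0.4783

0.4783


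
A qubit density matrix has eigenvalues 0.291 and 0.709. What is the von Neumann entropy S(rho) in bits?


S = -p*log2(p) - (1-p)*log2(1-p)
p = 0.2910, 1-p = 0.7090
= -0.2910 * log2(0.2910) - 0.7090 * log2(0.7090)
= -(-0.5182) - (-0.3518)
= 0.8700

0.8700


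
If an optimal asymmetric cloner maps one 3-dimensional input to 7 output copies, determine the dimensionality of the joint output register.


Output space = H^(tensor 7) where dim(H) = 3
dim = 3^7
= 9 (after 2 factors)
= 27 (after 3 factors)
= 81 (after 4 factors)
= 243 (after 5 factors)
= 729 (after 6 factors)
= 2187 (after 7 factors)
= 2187

2187


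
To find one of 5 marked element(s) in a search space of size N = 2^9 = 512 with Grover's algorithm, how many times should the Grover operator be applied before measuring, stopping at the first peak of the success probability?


After j Grover iterations the success probability is P(j) = sin^2((2j+1)*theta), where sin(theta) = sqrt(k/N).
N = 2^9 = 512, k = 5
sin(theta) = sqrt(k/N) = 0.09882117688
theta = arcsin(sqrt(k/N)) = 0.0989827296 rad
P(j) reaches its first maximum when (2j+1)*theta is as close as possible to pi/2, i.e. j = round(pi/(4*theta) - 1/2).
pi/(4*theta) - 1/2 = 7.4347
(For comparison, the common estimate pi/4 * sqrt(N/k) = 7.9477; the exact maximiser is used here.)
Optimal iterations = 7

7


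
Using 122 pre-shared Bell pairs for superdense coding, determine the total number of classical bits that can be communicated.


Superdense coding allows 2 classical bits per shared entangled pair.
122 pair(s) -> 2 * 122 = 244 classical bits

244


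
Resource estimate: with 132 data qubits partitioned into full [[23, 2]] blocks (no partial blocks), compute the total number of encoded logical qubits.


Each code block uses 23 physical qubits for 2 logical qubit(s).
Number of complete blocks = floor(132 / 23) = 5
Logical qubits = 5 * 2
= 10

10


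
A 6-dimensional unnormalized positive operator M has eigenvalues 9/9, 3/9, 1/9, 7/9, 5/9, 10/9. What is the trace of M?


tr(M) = sum of eigenvalues
= 9/9 + 3/9 + 1/9 + 7/9 + 5/9 + 10/9
= 35/9
= 3.8889

3.8889


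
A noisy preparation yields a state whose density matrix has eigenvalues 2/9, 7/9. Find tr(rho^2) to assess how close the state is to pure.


tr(rho^2) = sum of eigenvalues squared
= (2/9)^2 + (7/9)^2
= (4 + 49) / 81
= 53/81
= 0.6543

0.6543


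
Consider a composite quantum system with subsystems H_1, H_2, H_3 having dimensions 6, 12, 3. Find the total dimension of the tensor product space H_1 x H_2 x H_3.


dim(H_1 x H_2 x H_3) = 6 * 12 * 3
= 72 * 3
= 216

216


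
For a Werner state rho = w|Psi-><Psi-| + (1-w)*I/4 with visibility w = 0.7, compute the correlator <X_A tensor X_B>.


|Psi-> = (|01> - |10>)/sqrt(2)
For the pure Bell state, <X_A X_B> = -1 (Bell-state Pauli correlator).
The maximally-mixed part I/4 has tr(I/4 * P tensor P) = 0 for any traceless Pauli P.
So <X_A X_B>_rho = w * (-1) + (1 - w) * 0
= 0.7 * (-1)
= -0.7000

-0.7000


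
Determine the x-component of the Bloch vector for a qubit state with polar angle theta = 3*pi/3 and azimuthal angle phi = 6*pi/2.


theta = 3.1416, phi = 9.4248
r_x = sin(theta)*cos(phi) = 0.0000 * -1.0000
r_x = 0.0000

0.0000


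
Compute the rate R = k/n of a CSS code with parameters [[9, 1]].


Code rate R = k/n
= 1/9
= 0.1111

0.1111


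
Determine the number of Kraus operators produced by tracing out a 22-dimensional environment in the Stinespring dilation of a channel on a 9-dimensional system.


Tracing out the environment in an orthonormal basis {|i>_E} gives Kraus operators K_i = <i|_E U |0>_E.
Number of Kraus operators = dim(H_env) = d_env
= 22

22


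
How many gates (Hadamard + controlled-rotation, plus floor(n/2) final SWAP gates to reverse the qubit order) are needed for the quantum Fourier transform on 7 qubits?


Hadamard gates: 7
Controlled rotations: n*(n-1)/2 = 7*6/2 = 21
SWAP gates: floor(n/2) = floor(7/2) = 3
Total = 7 + 21 + 3
= 31

31


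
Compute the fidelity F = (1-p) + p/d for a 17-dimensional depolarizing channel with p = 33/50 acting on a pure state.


F = (1-p) + p/d
= (1 - 0.6600) + 0.6600/17
= 0.3400 + 0.0388
= 0.3788

0.3788


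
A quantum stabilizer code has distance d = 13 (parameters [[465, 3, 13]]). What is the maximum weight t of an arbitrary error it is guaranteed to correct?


Code parameters: [[465, 3, 13]], distance d = 13.
Number of correctable errors = floor((d-1)/2)
= floor((13 - 1)/2)
= floor(12/2)
= 6

6


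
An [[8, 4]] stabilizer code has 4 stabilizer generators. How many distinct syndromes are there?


Each stabilizer generator gives a binary (+1 or -1) measurement outcome.
With 4 independent generators:
Total syndromes = 2^4
= 16

16


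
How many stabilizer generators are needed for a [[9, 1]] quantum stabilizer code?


For an [[n,k]] stabilizer code:
Number of stabilizer generators = n - k
= 9 - 1
= 8

8


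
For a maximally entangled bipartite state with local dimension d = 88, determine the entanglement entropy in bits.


For a maximally entangled state in d x d:
S = log2(d) = log2(88)
= 6.4594

6.4594


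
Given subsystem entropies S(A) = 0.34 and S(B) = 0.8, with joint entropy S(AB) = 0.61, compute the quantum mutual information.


I(A:B) = S(A) + S(B) - S(AB)
= 0.34 + 0.8 - 0.61
= 0.5300

0.5300


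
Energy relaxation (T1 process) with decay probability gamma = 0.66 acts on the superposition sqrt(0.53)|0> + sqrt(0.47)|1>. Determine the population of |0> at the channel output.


For amplitude damping with parameter gamma on state sqrt(a)|0> + sqrt(b)|1>:
alpha^2 = 0.53, beta^2 = 0.47
P(|0>) = alpha^2 + gamma * beta^2
= 0.53 + 0.66 * 0.47
= 0.53 + 0.3102
= 0.8402

0.8402


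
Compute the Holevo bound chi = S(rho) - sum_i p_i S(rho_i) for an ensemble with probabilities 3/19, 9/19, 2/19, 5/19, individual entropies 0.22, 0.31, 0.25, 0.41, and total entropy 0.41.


chi = S(rho) - sum_i p_i * S(rho_i)
Weighted entropy = 3/19 * 0.22 + 9/19 * 0.31 + 2/19 * 0.25 + 5/19 * 0.41
= 0.3158
chi = 0.41 - 0.3158
= 0.0942

0.0942


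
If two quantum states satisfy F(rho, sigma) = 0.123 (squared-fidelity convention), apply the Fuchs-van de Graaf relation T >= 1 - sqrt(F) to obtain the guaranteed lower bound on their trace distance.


Fuchs-van de Graaf (squared-fidelity convention): 1 - sqrt(F) <= T <= sqrt(1 - F).
Lower bound: T >= 1 - sqrt(F)
sqrt(F) = sqrt(0.123) = 0.3507
T >= 1 - 0.3507
T >= 0.6493

0.6493


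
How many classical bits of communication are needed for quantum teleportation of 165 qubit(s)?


Quantum teleportation requires 2 classical bits per qubit teleported.
165 qubit(s) -> 2 * 165 = 330 classical bits

330


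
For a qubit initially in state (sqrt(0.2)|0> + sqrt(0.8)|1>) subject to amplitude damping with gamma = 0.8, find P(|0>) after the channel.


For amplitude damping with parameter gamma on state sqrt(a)|0> + sqrt(b)|1>:
alpha^2 = 0.2, beta^2 = 0.8
P(|0>) = alpha^2 + gamma * beta^2
= 0.2 + 0.8 * 0.8
= 0.2 + 0.6400
= 0.8400

0.8400


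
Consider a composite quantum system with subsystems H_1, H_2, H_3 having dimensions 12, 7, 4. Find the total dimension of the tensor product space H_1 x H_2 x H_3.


dim(H_1 x H_2 x H_3) = 12 * 7 * 4
= 84 * 4
= 336

336


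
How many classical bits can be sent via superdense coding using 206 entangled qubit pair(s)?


Superdense coding allows 2 classical bits per shared entangled pair.
206 pair(s) -> 2 * 206 = 412 classical bits

412


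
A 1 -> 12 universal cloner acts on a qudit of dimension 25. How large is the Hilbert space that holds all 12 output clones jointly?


Output space = H^(tensor 12) where dim(H) = 25
dim = 25^12
= 625 (after 2 factors)
= 15625 (after 3 factors)
= 390625 (after 4 factors)
= 9765625 (after 5 factors)
= 244140625 (after 6 factors)
= 6103515625 (after 7 factors)
= 152587890625 (after 8 factors)
= 3814697265625 (after 9 factors)
= 95367431640625 (after 10 factors)
= 2384185791015625 (after 11 factors)
= 59604644775390625 (after 12 factors)
= 59604644775390625

59604644775390625


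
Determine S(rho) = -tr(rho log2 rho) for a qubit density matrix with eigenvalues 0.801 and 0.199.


S = -p*log2(p) - (1-p)*log2(1-p)
p = 0.8010, 1-p = 0.1990
= -0.8010 * log2(0.8010) - 0.1990 * log2(0.1990)
= -(-0.2564) - (-0.4635)
= 0.7199

0.7199


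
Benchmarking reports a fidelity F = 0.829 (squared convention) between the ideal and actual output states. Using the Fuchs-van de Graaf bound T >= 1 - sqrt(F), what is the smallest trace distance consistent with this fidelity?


Fuchs-van de Graaf (squared-fidelity convention): 1 - sqrt(F) <= T <= sqrt(1 - F).
Lower bound: T >= 1 - sqrt(F)
sqrt(F) = sqrt(0.829) = 0.9105
T >= 1 - 0.9105
T >= 0.0895

0.0895


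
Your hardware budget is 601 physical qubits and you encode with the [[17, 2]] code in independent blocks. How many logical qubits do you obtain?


Each code block uses 17 physical qubits for 2 logical qubit(s).
Number of complete blocks = floor(601 / 17) = 35
Logical qubits = 35 * 2
= 70

70


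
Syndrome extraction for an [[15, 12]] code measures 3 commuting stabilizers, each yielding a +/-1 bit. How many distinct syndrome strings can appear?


Each stabilizer generator gives a binary (+1 or -1) measurement outcome.
With 3 independent generators:
Total syndromes = 2^3
= 8

8


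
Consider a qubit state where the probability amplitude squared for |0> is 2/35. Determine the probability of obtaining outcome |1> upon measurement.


|alpha|^2 = 2/35 = 0.0571
|beta|^2 = 1 - 2/35 = 33/35 = 0.9429
P(|1>) = |beta|^2 = 0.9429

0.9429


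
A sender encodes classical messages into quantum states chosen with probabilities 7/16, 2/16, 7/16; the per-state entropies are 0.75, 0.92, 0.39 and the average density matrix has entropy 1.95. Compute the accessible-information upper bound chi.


chi = S(rho) - sum_i p_i * S(rho_i)
Weighted entropy = 7/16 * 0.75 + 2/16 * 0.92 + 7/16 * 0.39
= 0.6138
chi = 1.95 - 0.6138
= 1.3362

1.3362


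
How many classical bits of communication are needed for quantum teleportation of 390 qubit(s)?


Quantum teleportation requires 2 classical bits per qubit teleported.
390 qubit(s) -> 2 * 390 = 780 classical bits

780


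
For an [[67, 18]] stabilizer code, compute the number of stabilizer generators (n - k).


For an [[n,k]] stabilizer code:
Number of stabilizer generators = n - k
= 67 - 18
= 49

49


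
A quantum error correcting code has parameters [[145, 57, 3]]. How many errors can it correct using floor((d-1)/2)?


Code parameters: [[145, 57, 3]], distance d = 3.
Number of correctable errors = floor((d-1)/2)
= floor((3 - 1)/2)
= floor(2/2)
= 1

1


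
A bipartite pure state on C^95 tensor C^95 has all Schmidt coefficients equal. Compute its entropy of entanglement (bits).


For a maximally entangled state in d x d:
S = log2(d) = log2(95)
= 6.5699

6.5699


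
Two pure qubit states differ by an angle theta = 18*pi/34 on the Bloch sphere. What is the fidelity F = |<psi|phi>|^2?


For states separated by angle theta on Bloch sphere:
F = cos^2(theta/2)
theta = 18*pi/34 = 1.6632
theta/2 = 0.8316
cos(theta/2) = 0.6737
F = 0.4539

0.4539


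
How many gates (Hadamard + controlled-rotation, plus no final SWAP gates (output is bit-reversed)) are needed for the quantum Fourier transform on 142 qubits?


Hadamard gates: 142
Controlled rotations: n*(n-1)/2 = 142*141/2 = 10011
SWAP gates: 0 (omitted)
Total = 142 + 10011
= 10153

10153


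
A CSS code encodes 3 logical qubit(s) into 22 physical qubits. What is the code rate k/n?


Code rate R = k/n
= 3/22
= 0.1364

0.1364


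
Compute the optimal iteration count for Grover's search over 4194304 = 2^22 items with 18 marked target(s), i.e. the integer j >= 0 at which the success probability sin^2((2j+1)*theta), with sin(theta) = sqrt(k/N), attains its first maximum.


After j Grover iterations the success probability is P(j) = sin^2((2j+1)*theta), where sin(theta) = sqrt(k/N).
N = 2^22 = 4194304, k = 18
sin(theta) = sqrt(k/N) = 0.002071601898
theta = arcsin(sqrt(k/N)) = 0.00207160338 rad
P(j) reaches its first maximum when (2j+1)*theta is as close as possible to pi/2, i.e. j = round(pi/(4*theta) - 1/2).
pi/(4*theta) - 1/2 = 378.6257
(For comparison, the common estimate pi/4 * sqrt(N/k) = 379.1260; the exact maximiser is used here.)
Optimal iterations = 379

379
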